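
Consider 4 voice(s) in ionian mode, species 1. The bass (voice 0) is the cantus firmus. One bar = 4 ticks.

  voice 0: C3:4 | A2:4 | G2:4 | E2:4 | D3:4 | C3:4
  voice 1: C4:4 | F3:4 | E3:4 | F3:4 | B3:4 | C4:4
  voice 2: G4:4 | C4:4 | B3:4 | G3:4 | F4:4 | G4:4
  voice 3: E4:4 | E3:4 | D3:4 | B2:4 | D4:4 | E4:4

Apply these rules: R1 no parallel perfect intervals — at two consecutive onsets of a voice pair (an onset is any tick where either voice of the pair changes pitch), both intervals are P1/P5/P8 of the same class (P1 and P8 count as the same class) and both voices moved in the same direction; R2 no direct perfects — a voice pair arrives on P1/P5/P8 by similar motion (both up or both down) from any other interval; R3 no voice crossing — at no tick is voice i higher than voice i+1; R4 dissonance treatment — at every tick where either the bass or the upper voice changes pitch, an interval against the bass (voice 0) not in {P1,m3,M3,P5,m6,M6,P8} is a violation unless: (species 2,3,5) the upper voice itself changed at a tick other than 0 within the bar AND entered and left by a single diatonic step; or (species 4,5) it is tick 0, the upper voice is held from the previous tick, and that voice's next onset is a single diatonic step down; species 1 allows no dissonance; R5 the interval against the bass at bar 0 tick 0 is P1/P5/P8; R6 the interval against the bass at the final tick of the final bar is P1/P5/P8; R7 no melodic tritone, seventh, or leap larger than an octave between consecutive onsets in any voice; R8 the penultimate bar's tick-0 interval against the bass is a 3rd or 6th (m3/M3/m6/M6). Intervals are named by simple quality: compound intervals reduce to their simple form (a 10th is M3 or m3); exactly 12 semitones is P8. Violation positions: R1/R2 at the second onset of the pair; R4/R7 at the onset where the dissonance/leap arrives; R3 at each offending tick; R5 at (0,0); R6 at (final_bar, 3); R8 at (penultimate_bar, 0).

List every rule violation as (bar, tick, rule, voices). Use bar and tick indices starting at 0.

bar 0: v0=C3 v1=C4 v2=G4 v3=E4 downbeat M3
bar 1: v0=A2 v1=F3 v2=C4 v3=E3 downbeat P5
bar 2: v0=G2 v1=E3 v2=B3 v3=D3 downbeat P5
bar 3: v0=E2 v1=F3 v2=G3 v3=B2 downbeat P5
bar 4: v0=D3 v1=B3 v2=F4 v3=D4 downbeat P8
bar 5: v0=C3 v1=C4 v2=G4 v3=E4 downbeat M3
  -> R3 @ bar 0 tick 0 v(2, 3): G4 above E4
  -> R5 @ bar 0 tick 0 v(0, 3): opens on M3
  -> R3 @ bar 0 tick 1 v(2, 3): G4 above E4
  -> R3 @ bar 0 tick 2 v(2, 3): G4 above E4
  -> R3 @ bar 0 tick 3 v(2, 3): G4 above E4
  -> R1 @ bar 1 tick 0 v(1, 2): C4/G4 P5 -> F3/C4 P5 similar
  -> R2 @ bar 1 tick 0 v(0, 3): C3/E4 M3 -> A2/E3 P5 similar
  -> R3 @ bar 1 tick 0 v(2, 3): C4 above E3
  -> R3 @ bar 1 tick 1 v(2, 3): C4 above E3
  -> R3 @ bar 1 tick 2 v(2, 3): C4 above E3
  -> R3 @ bar 1 tick 3 v(2, 3): C4 above E3
  -> R1 @ bar 2 tick 0 v(0, 3): A2/E3 P5 -> G2/D3 P5 similar
  -> R1 @ bar 2 tick 0 v(1, 2): F3/C4 P5 -> E3/B3 P5 similar
  -> R3 @ bar 2 tick 0 v(2, 3): B3 above D3
  -> R3 @ bar 2 tick 1 v(2, 3): B3 above D3
  -> R3 @ bar 2 tick 2 v(2, 3): B3 above D3
  -> R3 @ bar 2 tick 3 v(2, 3): B3 above D3
  -> R1 @ bar 3 tick 0 v(0, 3): G2/D3 P5 -> E2/B2 P5 similar
  -> R3 @ bar 3 tick 0 v(2, 3): G3 above B2
  -> R4 @ bar 3 tick 0 v(0, 1): E2/F3 m2 untreated
  -> R3 @ bar 3 tick 1 v(2, 3): G3 above B2
  -> R3 @ bar 3 tick 2 v(2, 3): G3 above B2
  -> R3 @ bar 3 tick 3 v(2, 3): G3 above B2
  -> R2 @ bar 4 tick 0 v(0, 3): E2/B2 P5 -> D3/D4 P8 similar
  -> R3 @ bar 4 tick 0 v(2, 3): F4 above D4
  -> R7 @ bar 4 tick 0 v(0,): E2->D3 leap 10st
  -> R7 @ bar 4 tick 0 v(1,): F3->B3 leap 6st
  -> R7 @ bar 4 tick 0 v(2,): G3->F4 leap 10st
  -> R7 @ bar 4 tick 0 v(3,): B2->D4 leap 15st
  -> R8 @ bar 4 tick 0 v(0, 3): penult P8 not 3rd/6th
  -> R3 @ bar 4 tick 1 v(2, 3): F4 above D4
  -> R3 @ bar 4 tick 2 v(2, 3): F4 above D4
  -> R3 @ bar 4 tick 3 v(2, 3): F4 above D4
  -> R2 @ bar 5 tick 0 v(1, 2): B3/F4 TT -> C4/G4 P5 similar
  -> R3 @ bar 5 tick 0 v(2, 3): G4 above E4
  -> R3 @ bar 5 tick 1 v(2, 3): G4 above E4
  -> R3 @ bar 5 tick 2 v(2, 3): G4 above E4
  -> R3 @ bar 5 tick 3 v(2, 3): G4 above E4
  -> R6 @ bar 5 tick 3 v(0, 3): closes on M3

(0, 0, R3, (2, 3))
(0, 0, R5, (0, 3))
(0, 1, R3, (2, 3))
(0, 2, R3, (2, 3))
(0, 3, R3, (2, 3))
(1, 0, R1, (1, 2))
(1, 0, R2, (0, 3))
(1, 0, R3, (2, 3))
(1, 1, R3, (2, 3))
(1, 2, R3, (2, 3))
(1, 3, R3, (2, 3))
(2, 0, R1, (0, 3))
(2, 0, R1, (1, 2))
(2, 0, R3, (2, 3))
(2, 1, R3, (2, 3))
(2, 2, R3, (2, 3))
(2, 3, R3, (2, 3))
(3, 0, R1, (0, 3))
(3, 0, R3, (2, 3))
(3, 0, R4, (0, 1))
(3, 1, R3, (2, 3))
(3, 2, R3, (2, 3))
(3, 3, R3, (2, 3))
(4, 0, R2, (0, 3))
(4, 0, R3, (2, 3))
(4, 0, R7, (0,))
(4, 0, R7, (1,))
(4, 0, R7, (2,))
(4, 0, R7, (3,))
(4, 0, R8, (0, 3))
(4, 1, R3, (2, 3))
(4, 2, R3, (2, 3))
(4, 3, R3, (2, 3))
(5, 0, R2, (1, 2))
(5, 0, R3, (2, 3))
(5, 1, R3, (2, 3))
(5, 2, R3, (2, 3))
(5, 3, R3, (2, 3))
(5, 3, R6, (0, 3))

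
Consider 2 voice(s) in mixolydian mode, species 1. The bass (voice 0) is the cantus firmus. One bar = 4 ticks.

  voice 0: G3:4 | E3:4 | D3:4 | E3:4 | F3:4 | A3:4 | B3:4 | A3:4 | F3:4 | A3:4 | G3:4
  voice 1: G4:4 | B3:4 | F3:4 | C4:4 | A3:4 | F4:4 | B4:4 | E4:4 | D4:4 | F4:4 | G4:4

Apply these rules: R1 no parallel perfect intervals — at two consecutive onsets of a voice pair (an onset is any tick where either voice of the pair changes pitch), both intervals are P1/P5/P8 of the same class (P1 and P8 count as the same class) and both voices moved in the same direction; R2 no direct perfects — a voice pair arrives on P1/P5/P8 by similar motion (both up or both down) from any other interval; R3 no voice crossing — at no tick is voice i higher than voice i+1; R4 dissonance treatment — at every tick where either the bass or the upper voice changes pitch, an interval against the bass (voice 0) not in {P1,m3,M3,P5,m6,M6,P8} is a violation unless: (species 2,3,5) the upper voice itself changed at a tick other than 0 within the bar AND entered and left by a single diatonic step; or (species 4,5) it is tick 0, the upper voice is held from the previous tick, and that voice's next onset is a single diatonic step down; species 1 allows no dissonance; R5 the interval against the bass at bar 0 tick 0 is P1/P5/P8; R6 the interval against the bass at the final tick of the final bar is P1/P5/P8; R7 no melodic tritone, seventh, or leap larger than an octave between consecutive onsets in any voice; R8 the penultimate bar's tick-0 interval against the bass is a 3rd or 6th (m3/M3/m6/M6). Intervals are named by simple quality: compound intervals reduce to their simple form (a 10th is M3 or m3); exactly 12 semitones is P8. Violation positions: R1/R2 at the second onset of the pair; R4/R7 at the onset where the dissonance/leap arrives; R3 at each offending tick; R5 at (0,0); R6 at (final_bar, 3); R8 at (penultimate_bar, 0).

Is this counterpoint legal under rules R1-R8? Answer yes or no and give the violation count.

No (5 violations)

bar 0: v0=G3 v1=G4 (P8)
bar 1: v0=E3 v1=B3 (P5)
bar 2: v0=D3 v1=F3 (m3)
bar 3: v0=E3 v1=C4 (m6)
bar 4: v0=F3 v1=A3 (M3)
bar 5: v0=A3 v1=F4 (m6)
bar 6: v0=B3 v1=B4 (P8)
bar 7: v0=A3 v1=E4 (P5)
bar 8: v0=F3 v1=D4 (M6)
bar 9: v0=A3 v1=F4 (m6)
bar 10: v0=G3 v1=G4 (P8)
  R2 @ bar1.0: G3/G4 P8 -> E3/B3 P5 similar
  R7 @ bar2.0: B3->F3 leap 6st
  R2 @ bar6.0: A3/F4 m6 -> B3/B4 P8 similar
  R7 @ bar6.0: F4->B4 leap 6st
  R2 @ bar7.0: B3/B4 P8 -> A3/E4 P5 similar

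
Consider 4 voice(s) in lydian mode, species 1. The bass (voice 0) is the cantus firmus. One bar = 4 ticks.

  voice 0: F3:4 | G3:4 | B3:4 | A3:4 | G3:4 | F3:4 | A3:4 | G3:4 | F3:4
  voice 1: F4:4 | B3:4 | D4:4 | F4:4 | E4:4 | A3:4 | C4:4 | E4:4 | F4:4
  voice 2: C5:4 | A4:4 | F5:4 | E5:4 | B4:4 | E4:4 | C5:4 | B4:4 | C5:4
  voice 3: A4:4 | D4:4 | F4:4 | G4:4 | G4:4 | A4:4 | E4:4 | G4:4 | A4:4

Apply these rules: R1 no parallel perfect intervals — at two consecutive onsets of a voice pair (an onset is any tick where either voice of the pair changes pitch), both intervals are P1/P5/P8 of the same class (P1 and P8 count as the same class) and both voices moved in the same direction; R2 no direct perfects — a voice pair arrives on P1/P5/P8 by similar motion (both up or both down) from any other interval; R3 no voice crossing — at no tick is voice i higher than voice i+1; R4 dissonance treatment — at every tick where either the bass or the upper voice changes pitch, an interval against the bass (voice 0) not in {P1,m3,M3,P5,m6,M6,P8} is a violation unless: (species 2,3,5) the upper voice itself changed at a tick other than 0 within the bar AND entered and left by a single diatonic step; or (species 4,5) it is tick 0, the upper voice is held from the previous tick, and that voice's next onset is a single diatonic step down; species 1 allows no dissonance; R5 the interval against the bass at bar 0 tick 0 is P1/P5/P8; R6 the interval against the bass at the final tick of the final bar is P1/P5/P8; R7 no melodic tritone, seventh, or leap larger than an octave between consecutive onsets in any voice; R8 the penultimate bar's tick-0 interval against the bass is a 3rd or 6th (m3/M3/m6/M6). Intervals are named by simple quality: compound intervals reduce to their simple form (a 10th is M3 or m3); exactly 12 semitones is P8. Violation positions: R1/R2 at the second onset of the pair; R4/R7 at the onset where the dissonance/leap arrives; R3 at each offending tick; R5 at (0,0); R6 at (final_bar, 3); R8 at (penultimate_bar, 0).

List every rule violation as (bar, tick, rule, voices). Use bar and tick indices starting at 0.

(0, 0, R3, (2, 3))
(0, 0, R5, (0, 3))
(0, 1, R3, (2, 3))
(0, 2, R3, (2, 3))
(0, 3, R3, (2, 3))
(1, 0, R2, (2, 3))
(1, 0, R3, (2, 3))
(1, 0, R4, (0, 2))
(1, 0, R7, (1,))
(1, 1, R3, (2, 3))
(1, 2, R3, (2, 3))
(1, 3, R3, (2, 3))
(2, 0, R2, (2, 3))
(2, 0, R3, (2, 3))
(2, 0, R4, (0, 2))
(2, 0, R4, (0, 3))
(2, 1, R3, (2, 3))
(2, 2, R3, (2, 3))
(2, 3, R3, (2, 3))
(3, 0, R2, (0, 2))
(3, 0, R3, (2, 3))
(3, 0, R4, (0, 3))
(3, 1, R3, (2, 3))
(3, 2, R3, (2, 3))
(3, 3, R3, (2, 3))
(4, 0, R2, (1, 2))
(4, 0, R3, (2, 3))
(4, 1, R3, (2, 3))
(4, 2, R3, (2, 3))
(4, 3, R3, (2, 3))
(5, 0, R1, (1, 2))
(5, 0, R4, (0, 2))
(6, 0, R2, (1, 2))
(6, 0, R3, (2, 3))
(6, 1, R3, (2, 3))
(6, 2, R3, (2, 3))
(6, 3, R3, (2, 3))
(7, 0, R3, (2, 3))
(7, 0, R8, (0, 3))
(7, 1, R3, (2, 3))
(7, 2, R3, (2, 3))
(7, 3, R3, (2, 3))
(8, 0, R1, (1, 2))
(8, 0, R3, (2, 3))
(8, 1, R3, (2, 3))
(8, 2, R3, (2, 3))
(8, 3, R3, (2, 3))
(8, 3, R6, (0, 3))

bar 0: v0=F3 v1=F4 v2=C5 v3=A4 downbeat M3
bar 1: v0=G3 v1=B3 v2=A4 v3=D4 downbeat P5
bar 2: v0=B3 v1=D4 v2=F5 v3=F4 downbeat TT
bar 3: v0=A3 v1=F4 v2=E5 v3=G4 downbeat m7
bar 4: v0=G3 v1=E4 v2=B4 v3=G4 downbeat P8
bar 5: v0=F3 v1=A3 v2=E4 v3=A4 downbeat M3
bar 6: v0=A3 v1=C4 v2=C5 v3=E4 downbeat P5
bar 7: v0=G3 v1=E4 v2=B4 v3=G4 downbeat P8
bar 8: v0=F3 v1=F4 v2=C5 v3=A4 downbeat M3
  -> R3 @ bar 0 tick 0 v(2, 3): C5 above A4
  -> R5 @ bar 0 tick 0 v(0, 3): opens on M3
  -> R3 @ bar 0 tick 1 v(2, 3): C5 above A4
  -> R3 @ bar 0 tick 2 v(2, 3): C5 above A4
  -> R3 @ bar 0 tick 3 v(2, 3): C5 above A4
  -> R2 @ bar 1 tick 0 v(2, 3): C5/A4 m3 -> A4/D4 P5 similar
  -> R3 @ bar 1 tick 0 v(2, 3): A4 above D4
  -> R4 @ bar 1 tick 0 v(0, 2): G3/A4 M2 untreated
  -> R7 @ bar 1 tick 0 v(1,): F4->B3 leap 6st
  -> R3 @ bar 1 tick 1 v(2, 3): A4 above D4
  -> R3 @ bar 1 tick 2 v(2, 3): A4 above D4
  -> R3 @ bar 1 tick 3 v(2, 3): A4 above D4
  -> R2 @ bar 2 tick 0 v(2, 3): A4/D4 P5 -> F5/F4 P8 similar
  -> R3 @ bar 2 tick 0 v(2, 3): F5 above F4
  -> R4 @ bar 2 tick 0 v(0, 2): B3/F5 TT untreated
  -> R4 @ bar 2 tick 0 v(0, 3): B3/F4 TT untreated
  -> R3 @ bar 2 tick 1 v(2, 3): F5 above F4
  -> R3 @ bar 2 tick 2 v(2, 3): F5 above F4
  -> R3 @ bar 2 tick 3 v(2, 3): F5 above F4
  -> R2 @ bar 3 tick 0 v(0, 2): B3/F5 TT -> A3/E5 P5 similar
  -> R3 @ bar 3 tick 0 v(2, 3): E5 above G4
  -> R4 @ bar 3 tick 0 v(0, 3): A3/G4 m7 untreated
  -> R3 @ bar 3 tick 1 v(2, 3): E5 above G4
  -> R3 @ bar 3 tick 2 v(2, 3): E5 above G4
  -> R3 @ bar 3 tick 3 v(2, 3): E5 above G4
  -> R2 @ bar 4 tick 0 v(1, 2): F4/E5 M7 -> E4/B4 P5 similar
  -> R3 @ bar 4 tick 0 v(2, 3): B4 above G4
  -> R3 @ bar 4 tick 1 v(2, 3): B4 above G4
  -> R3 @ bar 4 tick 2 v(2, 3): B4 above G4
  -> R3 @ bar 4 tick 3 v(2, 3): B4 above G4
  -> R1 @ bar 5 tick 0 v(1, 2): E4/B4 P5 -> A3/E4 P5 similar
  -> R4 @ bar 5 tick 0 v(0, 2): F3/E4 M7 untreated
  -> R2 @ bar 6 tick 0 v(1, 2): A3/E4 P5 -> C4/C5 P8 similar
  -> R3 @ bar 6 tick 0 v(2, 3): C5 above E4
  -> R3 @ bar 6 tick 1 v(2, 3): C5 above E4
  -> R3 @ bar 6 tick 2 v(2, 3): C5 above E4
  -> R3 @ bar 6 tick 3 v(2, 3): C5 above E4
  -> R3 @ bar 7 tick 0 v(2, 3): B4 above G4
  -> R8 @ bar 7 tick 0 v(0, 3): penult P8 not 3rd/6th
  -> R3 @ bar 7 tick 1 v(2, 3): B4 above G4
  -> R3 @ bar 7 tick 2 v(2, 3): B4 above G4
  -> R3 @ bar 7 tick 3 v(2, 3): B4 above G4
  -> R1 @ bar 8 tick 0 v(1, 2): E4/B4 P5 -> F4/C5 P5 similar
  -> R3 @ bar 8 tick 0 v(2, 3): C5 above A4
  -> R3 @ bar 8 tick 1 v(2, 3): C5 above A4
  -> R3 @ bar 8 tick 2 v(2, 3): C5 above A4
  -> R3 @ bar 8 tick 3 v(2, 3): C5 above A4
  -> R6 @ bar 8 tick 3 v(0, 3): closes on M3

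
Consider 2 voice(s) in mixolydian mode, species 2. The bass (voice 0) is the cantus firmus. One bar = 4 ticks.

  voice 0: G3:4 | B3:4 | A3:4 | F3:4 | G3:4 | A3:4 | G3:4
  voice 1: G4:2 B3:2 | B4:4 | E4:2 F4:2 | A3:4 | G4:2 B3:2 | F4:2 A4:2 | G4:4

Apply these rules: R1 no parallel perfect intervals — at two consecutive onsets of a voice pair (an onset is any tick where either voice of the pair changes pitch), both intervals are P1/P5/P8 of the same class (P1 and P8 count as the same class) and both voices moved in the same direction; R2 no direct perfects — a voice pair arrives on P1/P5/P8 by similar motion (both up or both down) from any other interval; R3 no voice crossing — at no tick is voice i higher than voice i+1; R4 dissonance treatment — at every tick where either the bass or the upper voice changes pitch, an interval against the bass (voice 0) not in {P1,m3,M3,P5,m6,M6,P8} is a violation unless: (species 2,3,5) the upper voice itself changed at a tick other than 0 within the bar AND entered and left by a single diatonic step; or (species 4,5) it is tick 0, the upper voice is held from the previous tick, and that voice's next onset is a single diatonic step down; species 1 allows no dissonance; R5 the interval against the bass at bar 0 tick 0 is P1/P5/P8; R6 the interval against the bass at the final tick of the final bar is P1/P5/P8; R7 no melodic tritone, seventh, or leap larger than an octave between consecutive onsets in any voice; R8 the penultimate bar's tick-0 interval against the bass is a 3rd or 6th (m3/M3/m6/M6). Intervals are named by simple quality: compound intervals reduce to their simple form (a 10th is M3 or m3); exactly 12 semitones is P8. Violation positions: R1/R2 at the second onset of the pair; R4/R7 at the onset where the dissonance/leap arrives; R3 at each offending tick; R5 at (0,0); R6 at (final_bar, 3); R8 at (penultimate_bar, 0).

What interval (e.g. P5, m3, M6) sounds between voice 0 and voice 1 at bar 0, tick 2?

voice 0=G3 voice 1=B3 -> M3

M3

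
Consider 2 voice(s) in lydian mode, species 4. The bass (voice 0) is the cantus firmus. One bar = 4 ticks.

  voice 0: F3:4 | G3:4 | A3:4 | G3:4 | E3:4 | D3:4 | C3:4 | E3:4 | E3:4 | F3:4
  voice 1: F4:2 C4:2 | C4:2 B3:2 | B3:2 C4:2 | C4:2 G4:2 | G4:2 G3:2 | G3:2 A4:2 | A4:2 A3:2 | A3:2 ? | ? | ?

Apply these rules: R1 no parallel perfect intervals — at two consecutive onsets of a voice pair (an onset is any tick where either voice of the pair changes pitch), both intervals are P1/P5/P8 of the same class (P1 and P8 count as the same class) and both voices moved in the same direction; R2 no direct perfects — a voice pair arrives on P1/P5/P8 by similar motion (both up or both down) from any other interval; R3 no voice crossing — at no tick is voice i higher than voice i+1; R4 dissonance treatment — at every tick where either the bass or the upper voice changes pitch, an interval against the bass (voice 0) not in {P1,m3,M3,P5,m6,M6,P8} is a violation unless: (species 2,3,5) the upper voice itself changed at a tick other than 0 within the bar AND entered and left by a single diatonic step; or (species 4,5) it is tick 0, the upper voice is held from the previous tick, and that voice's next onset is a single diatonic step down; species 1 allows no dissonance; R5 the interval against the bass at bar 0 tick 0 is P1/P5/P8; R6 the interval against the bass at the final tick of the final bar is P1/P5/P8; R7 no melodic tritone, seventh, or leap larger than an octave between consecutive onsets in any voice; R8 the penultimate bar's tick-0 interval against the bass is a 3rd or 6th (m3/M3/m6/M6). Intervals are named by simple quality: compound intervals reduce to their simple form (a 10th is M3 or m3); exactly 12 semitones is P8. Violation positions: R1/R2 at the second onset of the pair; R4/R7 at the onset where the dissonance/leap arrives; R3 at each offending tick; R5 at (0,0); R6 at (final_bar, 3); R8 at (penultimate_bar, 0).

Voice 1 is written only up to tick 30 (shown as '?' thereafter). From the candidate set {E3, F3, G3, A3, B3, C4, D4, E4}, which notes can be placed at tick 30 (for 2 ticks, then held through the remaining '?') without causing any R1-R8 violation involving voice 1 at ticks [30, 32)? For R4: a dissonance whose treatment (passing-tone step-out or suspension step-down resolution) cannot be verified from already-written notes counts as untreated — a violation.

{A3, B3, C4, E3, E4, G3}

E3: legal
F3: violates R4
G3: legal
A3: legal
B3: legal
C4: legal
D4: violates R4
E4: legal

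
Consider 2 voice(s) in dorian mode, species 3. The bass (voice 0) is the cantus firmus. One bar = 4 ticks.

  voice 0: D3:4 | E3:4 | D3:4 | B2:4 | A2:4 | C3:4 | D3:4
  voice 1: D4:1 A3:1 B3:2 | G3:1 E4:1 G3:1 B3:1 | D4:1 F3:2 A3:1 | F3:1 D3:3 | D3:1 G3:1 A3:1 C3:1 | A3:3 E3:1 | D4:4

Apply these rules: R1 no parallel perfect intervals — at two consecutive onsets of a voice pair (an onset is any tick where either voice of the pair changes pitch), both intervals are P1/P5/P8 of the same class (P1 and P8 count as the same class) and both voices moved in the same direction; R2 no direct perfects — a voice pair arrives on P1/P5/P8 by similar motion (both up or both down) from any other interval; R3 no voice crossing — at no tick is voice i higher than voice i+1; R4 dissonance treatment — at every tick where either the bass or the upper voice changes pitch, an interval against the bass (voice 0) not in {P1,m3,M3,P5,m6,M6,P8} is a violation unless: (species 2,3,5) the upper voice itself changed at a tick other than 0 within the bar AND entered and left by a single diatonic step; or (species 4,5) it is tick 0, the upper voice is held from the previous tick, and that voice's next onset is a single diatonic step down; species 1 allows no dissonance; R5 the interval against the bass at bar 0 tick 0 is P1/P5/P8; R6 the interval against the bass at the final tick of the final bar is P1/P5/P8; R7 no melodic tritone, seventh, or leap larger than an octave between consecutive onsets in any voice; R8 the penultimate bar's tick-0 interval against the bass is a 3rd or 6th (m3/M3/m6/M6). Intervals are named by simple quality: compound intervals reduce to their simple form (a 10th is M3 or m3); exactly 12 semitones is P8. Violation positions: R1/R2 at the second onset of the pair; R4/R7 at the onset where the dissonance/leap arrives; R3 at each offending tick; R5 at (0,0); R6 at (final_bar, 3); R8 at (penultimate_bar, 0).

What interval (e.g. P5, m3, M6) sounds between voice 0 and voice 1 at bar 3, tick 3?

voice 0=B2 voice 1=D3 -> m3

m3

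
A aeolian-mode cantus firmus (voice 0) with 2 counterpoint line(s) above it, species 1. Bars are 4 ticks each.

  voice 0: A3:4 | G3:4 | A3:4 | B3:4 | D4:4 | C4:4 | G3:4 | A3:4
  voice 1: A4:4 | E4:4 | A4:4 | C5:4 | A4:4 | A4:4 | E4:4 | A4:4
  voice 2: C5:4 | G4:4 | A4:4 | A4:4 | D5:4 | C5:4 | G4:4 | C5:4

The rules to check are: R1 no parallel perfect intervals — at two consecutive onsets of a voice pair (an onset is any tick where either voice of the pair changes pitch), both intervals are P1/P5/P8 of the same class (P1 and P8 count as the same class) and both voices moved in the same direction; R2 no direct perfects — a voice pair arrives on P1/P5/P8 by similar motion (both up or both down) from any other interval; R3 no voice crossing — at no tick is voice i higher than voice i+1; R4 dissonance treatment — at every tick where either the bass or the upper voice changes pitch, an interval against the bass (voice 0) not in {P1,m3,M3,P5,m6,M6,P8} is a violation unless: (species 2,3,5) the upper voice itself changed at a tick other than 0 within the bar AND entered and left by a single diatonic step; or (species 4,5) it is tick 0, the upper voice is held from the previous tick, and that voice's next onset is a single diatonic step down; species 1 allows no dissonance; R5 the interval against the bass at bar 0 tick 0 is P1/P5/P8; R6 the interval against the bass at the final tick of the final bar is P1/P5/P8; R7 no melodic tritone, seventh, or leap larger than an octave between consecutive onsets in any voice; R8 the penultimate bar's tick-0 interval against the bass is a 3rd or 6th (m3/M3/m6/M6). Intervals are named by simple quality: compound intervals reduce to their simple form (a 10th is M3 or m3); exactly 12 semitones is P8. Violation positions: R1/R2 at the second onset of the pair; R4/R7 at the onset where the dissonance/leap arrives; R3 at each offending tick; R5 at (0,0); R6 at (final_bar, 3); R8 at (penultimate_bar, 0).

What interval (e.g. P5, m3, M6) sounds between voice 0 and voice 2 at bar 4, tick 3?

P8

voice 0=D4 voice 2=D5 -> P8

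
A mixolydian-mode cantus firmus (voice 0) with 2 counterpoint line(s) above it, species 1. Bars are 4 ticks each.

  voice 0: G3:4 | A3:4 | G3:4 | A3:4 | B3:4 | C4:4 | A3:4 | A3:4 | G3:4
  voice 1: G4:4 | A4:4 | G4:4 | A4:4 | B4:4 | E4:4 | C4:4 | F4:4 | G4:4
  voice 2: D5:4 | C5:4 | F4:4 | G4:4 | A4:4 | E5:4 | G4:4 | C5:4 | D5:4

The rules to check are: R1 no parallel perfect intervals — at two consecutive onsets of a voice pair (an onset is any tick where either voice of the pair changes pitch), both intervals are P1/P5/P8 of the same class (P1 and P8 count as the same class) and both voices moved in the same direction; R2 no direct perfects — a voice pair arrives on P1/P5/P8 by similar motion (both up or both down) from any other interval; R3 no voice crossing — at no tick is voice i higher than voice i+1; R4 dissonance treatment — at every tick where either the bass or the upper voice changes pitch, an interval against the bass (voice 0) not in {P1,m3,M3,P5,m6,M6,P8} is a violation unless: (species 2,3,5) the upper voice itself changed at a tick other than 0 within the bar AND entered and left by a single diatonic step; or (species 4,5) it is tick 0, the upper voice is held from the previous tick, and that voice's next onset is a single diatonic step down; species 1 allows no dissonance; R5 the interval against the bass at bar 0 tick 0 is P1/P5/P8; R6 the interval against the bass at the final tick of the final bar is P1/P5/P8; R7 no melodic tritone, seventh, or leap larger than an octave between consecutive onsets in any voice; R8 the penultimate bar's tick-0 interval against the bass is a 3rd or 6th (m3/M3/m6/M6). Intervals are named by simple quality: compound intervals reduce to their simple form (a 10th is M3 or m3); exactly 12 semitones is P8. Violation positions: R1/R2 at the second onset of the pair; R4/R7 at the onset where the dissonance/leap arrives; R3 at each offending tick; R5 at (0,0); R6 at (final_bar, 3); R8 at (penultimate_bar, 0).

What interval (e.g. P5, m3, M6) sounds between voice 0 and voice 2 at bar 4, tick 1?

m7

voice 0=B3 voice 2=A4 -> m7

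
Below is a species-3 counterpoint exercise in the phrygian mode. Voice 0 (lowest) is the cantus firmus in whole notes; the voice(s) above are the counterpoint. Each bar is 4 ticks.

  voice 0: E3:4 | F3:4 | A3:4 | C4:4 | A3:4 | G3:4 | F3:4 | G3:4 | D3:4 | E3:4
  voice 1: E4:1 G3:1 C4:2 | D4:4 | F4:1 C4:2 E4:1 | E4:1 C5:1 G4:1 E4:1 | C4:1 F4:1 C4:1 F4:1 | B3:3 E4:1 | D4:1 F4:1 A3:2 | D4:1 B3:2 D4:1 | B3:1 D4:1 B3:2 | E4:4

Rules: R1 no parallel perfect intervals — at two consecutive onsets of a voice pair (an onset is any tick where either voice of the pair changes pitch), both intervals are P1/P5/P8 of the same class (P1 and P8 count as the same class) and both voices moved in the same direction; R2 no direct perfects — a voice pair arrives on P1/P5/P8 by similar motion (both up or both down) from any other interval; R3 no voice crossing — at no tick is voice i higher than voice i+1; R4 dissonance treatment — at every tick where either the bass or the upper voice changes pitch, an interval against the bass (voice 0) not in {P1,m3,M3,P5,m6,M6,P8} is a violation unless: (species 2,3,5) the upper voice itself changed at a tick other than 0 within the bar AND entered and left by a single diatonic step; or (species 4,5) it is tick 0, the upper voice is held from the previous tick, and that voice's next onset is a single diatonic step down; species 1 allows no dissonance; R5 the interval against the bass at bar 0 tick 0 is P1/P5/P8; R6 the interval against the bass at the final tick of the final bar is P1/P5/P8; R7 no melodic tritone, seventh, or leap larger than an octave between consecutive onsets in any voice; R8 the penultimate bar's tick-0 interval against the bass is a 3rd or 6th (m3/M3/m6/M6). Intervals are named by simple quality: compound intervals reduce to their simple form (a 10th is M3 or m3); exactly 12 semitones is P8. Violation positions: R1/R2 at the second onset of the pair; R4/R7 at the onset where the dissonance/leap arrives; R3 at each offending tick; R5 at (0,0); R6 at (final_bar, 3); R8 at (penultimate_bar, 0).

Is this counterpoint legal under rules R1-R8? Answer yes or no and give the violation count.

bar 0: v0=E3 v1=E4 (P8)
bar 1: v0=F3 v1=D4 (M6)
bar 2: v0=A3 v1=F4 (m6)
bar 3: v0=C4 v1=E4 (M3)
bar 4: v0=A3 v1=C4 (m3)
bar 5: v0=G3 v1=B3 (M3)
bar 6: v0=F3 v1=D4 (M6)
bar 7: v0=G3 v1=D4 (P5)
bar 8: v0=D3 v1=B3 (M6)
bar 9: v0=E3 v1=E4 (P8)
  R7 @ bar5.0: F4->B3 leap 6st
  R2 @ bar7.0: F3/A3 M3 -> G3/D4 P5 similar
  R2 @ bar9.0: D3/B3 M6 -> E3/E4 P8 similar

No (3 violations)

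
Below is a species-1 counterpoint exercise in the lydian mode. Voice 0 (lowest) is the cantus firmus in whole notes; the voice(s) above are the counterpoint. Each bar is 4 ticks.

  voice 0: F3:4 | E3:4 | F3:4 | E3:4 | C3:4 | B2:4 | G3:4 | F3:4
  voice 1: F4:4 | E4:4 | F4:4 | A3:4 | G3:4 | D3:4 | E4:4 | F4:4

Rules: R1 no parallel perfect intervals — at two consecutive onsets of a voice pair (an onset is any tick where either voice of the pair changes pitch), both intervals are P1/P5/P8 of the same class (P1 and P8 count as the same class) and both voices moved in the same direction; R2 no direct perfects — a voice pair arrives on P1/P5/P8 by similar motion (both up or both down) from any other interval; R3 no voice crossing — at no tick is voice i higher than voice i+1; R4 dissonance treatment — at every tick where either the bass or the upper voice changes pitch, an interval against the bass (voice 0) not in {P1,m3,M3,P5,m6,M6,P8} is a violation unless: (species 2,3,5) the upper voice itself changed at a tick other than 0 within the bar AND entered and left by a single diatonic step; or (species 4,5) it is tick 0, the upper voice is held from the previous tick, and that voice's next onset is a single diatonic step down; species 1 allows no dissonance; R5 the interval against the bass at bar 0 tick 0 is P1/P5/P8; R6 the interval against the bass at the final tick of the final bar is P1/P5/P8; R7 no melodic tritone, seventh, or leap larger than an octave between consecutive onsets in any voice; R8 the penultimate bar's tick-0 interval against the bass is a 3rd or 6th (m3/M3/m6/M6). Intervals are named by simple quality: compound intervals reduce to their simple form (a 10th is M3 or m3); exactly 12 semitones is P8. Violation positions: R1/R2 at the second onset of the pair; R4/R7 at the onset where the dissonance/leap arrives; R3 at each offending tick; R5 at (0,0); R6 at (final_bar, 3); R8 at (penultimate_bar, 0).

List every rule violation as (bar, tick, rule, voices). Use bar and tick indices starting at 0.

(1, 0, R1, (0, 1))
(2, 0, R1, (0, 1))
(3, 0, R4, (0, 1))
(4, 0, R2, (0, 1))
(6, 0, R7, (1,))

bar 0: v0=F3 v1=F4 downbeat P8
bar 1: v0=E3 v1=E4 downbeat P8
bar 2: v0=F3 v1=F4 downbeat P8
bar 3: v0=E3 v1=A3 downbeat P4
bar 4: v0=C3 v1=G3 downbeat P5
bar 5: v0=B2 v1=D3 downbeat m3
bar 6: v0=G3 v1=E4 downbeat M6
bar 7: v0=F3 v1=F4 downbeat P8
  -> R1 @ bar 1 tick 0 v(0, 1): F3/F4 P8 -> E3/E4 P8 similar
  -> R1 @ bar 2 tick 0 v(0, 1): E3/E4 P8 -> F3/F4 P8 similar
  -> R4 @ bar 3 tick 0 v(0, 1): E3/A3 P4 untreated
  -> R2 @ bar 4 tick 0 v(0, 1): E3/A3 P4 -> C3/G3 P5 similar
  -> R7 @ bar 6 tick 0 v(1,): D3->E4 leap 14st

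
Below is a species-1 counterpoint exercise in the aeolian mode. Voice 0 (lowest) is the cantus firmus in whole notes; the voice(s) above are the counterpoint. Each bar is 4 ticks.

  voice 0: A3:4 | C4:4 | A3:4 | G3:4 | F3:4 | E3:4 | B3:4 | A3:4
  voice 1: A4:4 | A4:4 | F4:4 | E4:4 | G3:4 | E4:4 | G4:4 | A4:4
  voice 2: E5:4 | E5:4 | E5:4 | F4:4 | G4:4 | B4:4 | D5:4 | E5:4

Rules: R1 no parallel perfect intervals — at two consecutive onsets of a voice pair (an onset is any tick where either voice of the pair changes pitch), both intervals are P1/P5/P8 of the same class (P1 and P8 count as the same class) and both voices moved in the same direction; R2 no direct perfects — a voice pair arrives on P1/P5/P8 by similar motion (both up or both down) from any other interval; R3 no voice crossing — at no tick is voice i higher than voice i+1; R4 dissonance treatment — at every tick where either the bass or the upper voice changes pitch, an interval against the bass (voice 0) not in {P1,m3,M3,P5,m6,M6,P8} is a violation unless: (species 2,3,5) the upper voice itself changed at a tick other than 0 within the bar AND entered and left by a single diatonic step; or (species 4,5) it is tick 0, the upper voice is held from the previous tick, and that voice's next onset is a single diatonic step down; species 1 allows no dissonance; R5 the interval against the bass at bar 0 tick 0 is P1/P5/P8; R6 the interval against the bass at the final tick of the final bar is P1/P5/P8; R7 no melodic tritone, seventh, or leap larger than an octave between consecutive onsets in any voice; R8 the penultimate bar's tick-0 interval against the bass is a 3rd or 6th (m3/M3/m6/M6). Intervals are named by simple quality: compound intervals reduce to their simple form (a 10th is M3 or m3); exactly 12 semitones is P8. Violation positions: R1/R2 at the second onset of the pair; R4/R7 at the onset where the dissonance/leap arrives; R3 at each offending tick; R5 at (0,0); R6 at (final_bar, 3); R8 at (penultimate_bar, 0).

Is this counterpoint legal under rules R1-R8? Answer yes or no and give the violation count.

bar 0: v0=A3 v1=A4 v2=E5 (P5)
bar 1: v0=C4 v1=A4 v2=E5 (M3)
bar 2: v0=A3 v1=F4 v2=E5 (P5)
bar 3: v0=G3 v1=E4 v2=F4 (m7)
bar 4: v0=F3 v1=G3 v2=G4 (M2)
bar 5: v0=E3 v1=E4 v2=B4 (P5)
bar 6: v0=B3 v1=G4 v2=D5 (m3)
bar 7: v0=A3 v1=A4 v2=E5 (P5)
  R4 @ bar3.0: G3/F4 m7 untreated
  R7 @ bar3.0: E5->F4 leap 11st
  R4 @ bar4.0: F3/G3 M2 untreated
  R4 @ bar4.0: F3/G4 M2 untreated
  R2 @ bar5.0: G3/G4 P8 -> E4/B4 P5 similar
  R1 @ bar6.0: E4/B4 P5 -> G4/D5 P5 similar
  R1 @ bar7.0: G4/D5 P5 -> A4/E5 P5 similar

No (7 violations)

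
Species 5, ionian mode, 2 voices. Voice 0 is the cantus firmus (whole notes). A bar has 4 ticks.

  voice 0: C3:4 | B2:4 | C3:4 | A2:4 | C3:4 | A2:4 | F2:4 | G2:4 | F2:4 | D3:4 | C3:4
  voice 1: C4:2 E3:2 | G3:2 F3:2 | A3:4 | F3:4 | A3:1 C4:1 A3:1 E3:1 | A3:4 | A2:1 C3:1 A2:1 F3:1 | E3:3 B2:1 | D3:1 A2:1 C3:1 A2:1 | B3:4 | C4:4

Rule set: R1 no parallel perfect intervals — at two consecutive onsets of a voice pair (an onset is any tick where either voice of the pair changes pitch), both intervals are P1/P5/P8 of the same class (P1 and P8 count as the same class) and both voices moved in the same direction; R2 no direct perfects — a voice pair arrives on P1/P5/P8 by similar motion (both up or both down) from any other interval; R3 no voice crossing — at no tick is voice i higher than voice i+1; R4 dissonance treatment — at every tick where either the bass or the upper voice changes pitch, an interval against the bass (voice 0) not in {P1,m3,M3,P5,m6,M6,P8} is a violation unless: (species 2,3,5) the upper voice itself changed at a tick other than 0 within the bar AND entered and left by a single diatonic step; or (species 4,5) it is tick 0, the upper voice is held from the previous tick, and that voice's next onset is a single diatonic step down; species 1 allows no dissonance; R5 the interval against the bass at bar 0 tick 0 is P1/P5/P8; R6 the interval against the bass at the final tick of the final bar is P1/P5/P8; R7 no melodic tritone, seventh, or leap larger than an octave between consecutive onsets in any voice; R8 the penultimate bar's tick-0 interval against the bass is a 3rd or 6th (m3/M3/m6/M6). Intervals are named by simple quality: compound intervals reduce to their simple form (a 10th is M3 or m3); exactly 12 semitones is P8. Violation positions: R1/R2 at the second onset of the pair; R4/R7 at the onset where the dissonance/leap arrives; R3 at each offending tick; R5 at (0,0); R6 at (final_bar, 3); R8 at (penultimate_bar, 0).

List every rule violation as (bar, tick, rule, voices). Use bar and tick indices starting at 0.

(1, 2, R4, (0, 1))
(9, 0, R7, (1,))

bar 0: v0=C3 v1=C4 downbeat P8
bar 1: v0=B2 v1=G3 downbeat m6
bar 2: v0=C3 v1=A3 downbeat M6
bar 3: v0=A2 v1=F3 downbeat m6
bar 4: v0=C3 v1=A3 downbeat M6
bar 5: v0=A2 v1=A3 downbeat P8
bar 6: v0=F2 v1=A2 downbeat M3
bar 7: v0=G2 v1=E3 downbeat M6
bar 8: v0=F2 v1=D3 downbeat M6
bar 9: v0=D3 v1=B3 downbeat M6
bar 10: v0=C3 v1=C4 downbeat P8
  -> R4 @ bar 1 tick 2 v(0, 1): B2/F3 TT untreated
  -> R7 @ bar 9 tick 0 v(1,): A2->B3 leap 14st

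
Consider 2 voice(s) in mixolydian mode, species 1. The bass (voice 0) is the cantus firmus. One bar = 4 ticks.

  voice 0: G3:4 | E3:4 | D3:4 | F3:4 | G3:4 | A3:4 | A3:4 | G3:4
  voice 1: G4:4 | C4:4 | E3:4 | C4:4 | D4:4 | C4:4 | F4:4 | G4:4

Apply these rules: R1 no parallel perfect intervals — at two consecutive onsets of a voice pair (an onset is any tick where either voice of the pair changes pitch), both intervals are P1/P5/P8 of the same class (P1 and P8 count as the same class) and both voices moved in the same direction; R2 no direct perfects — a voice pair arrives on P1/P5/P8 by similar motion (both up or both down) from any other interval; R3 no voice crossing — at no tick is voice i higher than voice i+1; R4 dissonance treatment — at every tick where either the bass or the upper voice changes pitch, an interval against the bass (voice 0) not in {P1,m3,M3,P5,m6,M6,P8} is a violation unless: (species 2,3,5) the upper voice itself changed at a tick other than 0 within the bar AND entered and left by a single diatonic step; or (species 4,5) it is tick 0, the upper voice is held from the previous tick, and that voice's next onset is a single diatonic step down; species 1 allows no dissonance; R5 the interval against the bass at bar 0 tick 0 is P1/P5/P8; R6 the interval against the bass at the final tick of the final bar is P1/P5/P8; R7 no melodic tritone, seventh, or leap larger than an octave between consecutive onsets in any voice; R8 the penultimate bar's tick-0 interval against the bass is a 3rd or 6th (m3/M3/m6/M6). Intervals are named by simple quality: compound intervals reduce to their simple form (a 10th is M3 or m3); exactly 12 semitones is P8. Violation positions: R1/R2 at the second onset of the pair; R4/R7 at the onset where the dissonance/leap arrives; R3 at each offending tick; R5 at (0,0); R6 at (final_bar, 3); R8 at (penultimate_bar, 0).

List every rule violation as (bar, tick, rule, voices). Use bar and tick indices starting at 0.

(2, 0, R4, (0, 1))
(3, 0, R2, (0, 1))
(4, 0, R1, (0, 1))

bar 0: v0=G3 v1=G4 downbeat P8
bar 1: v0=E3 v1=C4 downbeat m6
bar 2: v0=D3 v1=E3 downbeat M2
bar 3: v0=F3 v1=C4 downbeat P5
bar 4: v0=G3 v1=D4 downbeat P5
bar 5: v0=A3 v1=C4 downbeat m3
bar 6: v0=A3 v1=F4 downbeat m6
bar 7: v0=G3 v1=G4 downbeat P8
  -> R4 @ bar 2 tick 0 v(0, 1): D3/E3 M2 untreated
  -> R2 @ bar 3 tick 0 v(0, 1): D3/E3 M2 -> F3/C4 P5 similar
  -> R1 @ bar 4 tick 0 v(0, 1): F3/C4 P5 -> G3/D4 P5 similar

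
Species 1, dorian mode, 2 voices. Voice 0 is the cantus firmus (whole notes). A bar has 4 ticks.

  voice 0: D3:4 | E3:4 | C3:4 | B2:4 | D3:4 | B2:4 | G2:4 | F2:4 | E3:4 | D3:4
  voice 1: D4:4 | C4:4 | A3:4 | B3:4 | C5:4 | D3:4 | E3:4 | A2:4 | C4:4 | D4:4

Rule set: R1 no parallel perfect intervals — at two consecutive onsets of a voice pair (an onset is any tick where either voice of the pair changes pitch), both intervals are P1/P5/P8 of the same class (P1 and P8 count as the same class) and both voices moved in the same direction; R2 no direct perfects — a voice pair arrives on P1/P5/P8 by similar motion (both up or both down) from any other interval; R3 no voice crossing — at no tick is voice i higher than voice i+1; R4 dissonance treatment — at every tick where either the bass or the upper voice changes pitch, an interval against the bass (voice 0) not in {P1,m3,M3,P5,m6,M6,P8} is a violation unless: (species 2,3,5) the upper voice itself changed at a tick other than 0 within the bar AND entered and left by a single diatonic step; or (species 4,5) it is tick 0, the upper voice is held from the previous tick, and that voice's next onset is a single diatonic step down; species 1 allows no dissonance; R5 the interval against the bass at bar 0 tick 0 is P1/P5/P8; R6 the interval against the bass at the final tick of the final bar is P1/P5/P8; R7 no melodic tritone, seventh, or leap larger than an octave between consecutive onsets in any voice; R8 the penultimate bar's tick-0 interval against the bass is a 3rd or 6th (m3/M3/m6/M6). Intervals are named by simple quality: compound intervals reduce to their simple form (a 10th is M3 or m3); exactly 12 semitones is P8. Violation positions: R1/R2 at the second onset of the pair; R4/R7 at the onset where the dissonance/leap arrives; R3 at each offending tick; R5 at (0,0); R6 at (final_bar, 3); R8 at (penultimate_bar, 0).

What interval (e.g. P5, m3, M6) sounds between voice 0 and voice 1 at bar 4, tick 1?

m7

voice 0=D3 voice 1=C5 -> m7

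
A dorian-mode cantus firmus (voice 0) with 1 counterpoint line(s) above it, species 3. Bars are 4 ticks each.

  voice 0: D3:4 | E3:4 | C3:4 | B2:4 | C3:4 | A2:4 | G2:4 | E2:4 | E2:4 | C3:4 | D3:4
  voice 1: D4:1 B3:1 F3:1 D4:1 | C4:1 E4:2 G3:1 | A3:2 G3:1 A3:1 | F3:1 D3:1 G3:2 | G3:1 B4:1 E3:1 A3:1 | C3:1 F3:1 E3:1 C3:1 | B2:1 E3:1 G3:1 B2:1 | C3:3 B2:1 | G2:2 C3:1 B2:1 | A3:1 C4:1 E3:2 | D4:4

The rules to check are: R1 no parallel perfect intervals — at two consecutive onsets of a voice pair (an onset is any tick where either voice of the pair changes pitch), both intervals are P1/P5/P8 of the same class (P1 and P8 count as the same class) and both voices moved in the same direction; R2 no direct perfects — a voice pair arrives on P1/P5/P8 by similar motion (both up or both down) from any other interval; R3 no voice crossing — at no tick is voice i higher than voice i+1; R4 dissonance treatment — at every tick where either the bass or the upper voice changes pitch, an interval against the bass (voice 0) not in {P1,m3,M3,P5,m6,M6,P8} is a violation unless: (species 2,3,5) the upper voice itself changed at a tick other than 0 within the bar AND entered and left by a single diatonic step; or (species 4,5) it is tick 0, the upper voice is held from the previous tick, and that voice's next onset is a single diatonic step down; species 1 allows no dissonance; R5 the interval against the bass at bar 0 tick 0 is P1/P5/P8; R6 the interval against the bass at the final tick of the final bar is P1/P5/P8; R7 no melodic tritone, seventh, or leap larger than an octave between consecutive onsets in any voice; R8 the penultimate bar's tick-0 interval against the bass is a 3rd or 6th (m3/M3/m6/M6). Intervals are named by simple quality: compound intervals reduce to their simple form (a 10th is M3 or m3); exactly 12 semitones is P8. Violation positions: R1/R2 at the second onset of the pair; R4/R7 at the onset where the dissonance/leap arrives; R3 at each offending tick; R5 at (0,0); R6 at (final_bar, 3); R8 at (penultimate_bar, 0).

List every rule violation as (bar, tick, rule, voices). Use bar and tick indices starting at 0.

bar 0: v0=D3 v1=D4 downbeat P8
bar 1: v0=E3 v1=C4 downbeat m6
bar 2: v0=C3 v1=A3 downbeat M6
bar 3: v0=B2 v1=F3 downbeat TT
bar 4: v0=C3 v1=G3 downbeat P5
bar 5: v0=A2 v1=C3 downbeat m3
bar 6: v0=G2 v1=B2 downbeat M3
bar 7: v0=E2 v1=C3 downbeat m6
bar 8: v0=E2 v1=G2 downbeat m3
bar 9: v0=C3 v1=A3 downbeat M6
bar 10: v0=D3 v1=D4 downbeat P8
  -> R7 @ bar 0 tick 2 v(1,): B3->F3 leap 6st
  -> R4 @ bar 3 tick 0 v(0, 1): B2/F3 TT untreated
  -> R4 @ bar 4 tick 1 v(0, 1): C3/B4 M7 untreated
  -> R7 @ bar 4 tick 1 v(1,): G3->B4 leap 16st
  -> R7 @ bar 4 tick 2 v(1,): B4->E3 leap 19st
  -> R7 @ bar 9 tick 0 v(1,): B2->A3 leap 10st
  -> R2 @ bar 10 tick 0 v(0, 1): C3/E3 M3 -> D3/D4 P8 similar
  -> R7 @ bar 10 tick 0 v(1,): E3->D4 leap 10st

(0, 2, R7, (1,))
(3, 0, R4, (0, 1))
(4, 1, R4, (0, 1))
(4, 1, R7, (1,))
(4, 2, R7, (1,))
(9, 0, R7, (1,))
(10, 0, R2, (0, 1))
(10, 0, R7, (1,))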